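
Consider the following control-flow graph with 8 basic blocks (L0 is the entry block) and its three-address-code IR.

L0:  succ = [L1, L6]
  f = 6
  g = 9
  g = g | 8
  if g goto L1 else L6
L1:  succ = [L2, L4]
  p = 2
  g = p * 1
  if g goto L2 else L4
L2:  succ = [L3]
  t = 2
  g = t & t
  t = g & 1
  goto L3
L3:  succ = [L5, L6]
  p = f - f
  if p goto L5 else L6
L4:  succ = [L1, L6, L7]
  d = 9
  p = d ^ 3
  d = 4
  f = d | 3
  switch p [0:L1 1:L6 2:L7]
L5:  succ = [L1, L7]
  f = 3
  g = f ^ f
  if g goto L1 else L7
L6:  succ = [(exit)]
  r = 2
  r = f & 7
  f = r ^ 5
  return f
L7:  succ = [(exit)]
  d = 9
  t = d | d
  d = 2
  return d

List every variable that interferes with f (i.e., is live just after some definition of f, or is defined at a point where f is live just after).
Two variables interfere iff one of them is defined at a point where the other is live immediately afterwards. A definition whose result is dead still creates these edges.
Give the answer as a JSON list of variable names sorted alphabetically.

def/use:
  L0: {f,g} / ∅
  L1: {g,p} / ∅
  L2: {g,t} / ∅
  L3: {p} / {f}
  L4: {d,f,p} / ∅
  L5: {f,g} / ∅
  L6: {f,r} / {f}
  L7: {d,t} / ∅

Live sets:
  L0 li=∅ lo={f}
  L1 li={f} lo={f}
  L2 li={f} lo={f}
  L3 li={f} lo={f}
  L4 li=∅ lo={f}
  L5 li=∅ lo={f}
  L6 li={f} lo=∅
  L7 li=∅ lo=∅

Interfere edges:
  d: {p}
  f: {g,p,r,t}
  g: {f}
  p: {d,f}
  r: {f}
  t: {f}

N(f) = ["g", "p", "r", "t"]

Answer: ["g", "p", "r", "t"]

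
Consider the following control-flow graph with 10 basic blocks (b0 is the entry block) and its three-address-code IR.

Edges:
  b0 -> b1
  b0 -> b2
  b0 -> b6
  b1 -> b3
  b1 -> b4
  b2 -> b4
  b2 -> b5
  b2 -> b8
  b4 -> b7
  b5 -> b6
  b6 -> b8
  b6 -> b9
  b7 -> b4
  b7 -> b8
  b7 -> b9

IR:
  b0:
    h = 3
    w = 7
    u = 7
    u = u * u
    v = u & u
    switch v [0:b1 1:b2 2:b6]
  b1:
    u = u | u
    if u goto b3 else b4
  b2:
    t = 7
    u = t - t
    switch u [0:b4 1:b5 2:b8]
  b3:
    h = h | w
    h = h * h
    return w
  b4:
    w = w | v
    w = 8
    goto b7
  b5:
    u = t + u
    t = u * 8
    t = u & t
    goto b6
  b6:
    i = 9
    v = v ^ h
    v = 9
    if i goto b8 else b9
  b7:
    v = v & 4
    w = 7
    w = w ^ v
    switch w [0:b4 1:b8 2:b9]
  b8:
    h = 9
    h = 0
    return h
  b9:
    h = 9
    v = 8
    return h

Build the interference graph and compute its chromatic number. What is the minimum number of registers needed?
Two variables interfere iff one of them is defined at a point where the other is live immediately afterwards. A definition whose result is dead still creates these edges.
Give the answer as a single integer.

Answer: 5

Derivation:
def/use:
  b0 def {h,u,v,w} use ∅
  b1 def {u} use {u}
  b2 def {t,u} use ∅
  b3 def {h} use {h,w}
  b4 def {w} use {v,w}
  b5 def {t,u} use {t,u}
  b6 def {i,v} use {h,v}
  b7 def {v,w} use {v}
  b8 def {h} use ∅
  b9 def {h,v} use ∅

Liveness:
  live b0: ∅→{h,u,v,w}
  live b1: {h,u,v,w}→{h,v,w}
  live b2: {h,v,w}→{h,t,u,v,w}
  live b3: {h,w}→∅
  live b4: {v,w}→{v}
  live b5: {h,t,u,v}→{h,v}
  live b6: {h,v}→∅
  live b7: {v}→{v,w}
  live b8: ∅→∅
  live b9: ∅→∅

Conflict graph:
  h↔{i,t,u,v,w}
  i↔{h,v}
  t↔{h,u,v,w}
  u↔{h,t,v,w}
  v↔{h,i,t,u,w}
  w↔{h,t,u,v}

Chromatic number:
  {h,t,u,v,w} pairwise interfere (5-clique) ⇒ χ ≥ 5
  5-colouring: c0={h}  c1={v}  c2={i,t}  c3={u}  c4={w}
  χ = 5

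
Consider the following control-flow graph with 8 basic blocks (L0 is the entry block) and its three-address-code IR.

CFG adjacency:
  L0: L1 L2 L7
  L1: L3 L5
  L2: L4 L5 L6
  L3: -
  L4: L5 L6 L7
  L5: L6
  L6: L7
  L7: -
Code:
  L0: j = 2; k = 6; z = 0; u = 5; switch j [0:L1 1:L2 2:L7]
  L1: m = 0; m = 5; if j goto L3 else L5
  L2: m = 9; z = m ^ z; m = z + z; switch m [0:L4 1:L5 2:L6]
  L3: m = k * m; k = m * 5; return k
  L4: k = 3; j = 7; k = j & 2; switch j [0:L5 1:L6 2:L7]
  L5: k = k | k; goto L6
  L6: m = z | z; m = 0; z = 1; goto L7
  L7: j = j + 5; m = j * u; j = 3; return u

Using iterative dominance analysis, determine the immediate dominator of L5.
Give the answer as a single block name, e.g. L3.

Answer: L0

Analysis:
idom tree: L1←L0 L2←L0 L3←L1 L4←L2 L5←L0 L6←L0 L7←L0
Join-block Dom:
  L5: preds {L1,L2,L4}: {L0,L1} ∩ {L0,L2} ∩ {L0,L2,L4} = {L0}; idom=L0
  L6: preds {L2,L4,L5}: {L0,L2} ∩ {L0,L2,L4} ∩ {L0,L5} = {L0}; idom=L0
  L7: preds {L0,L4,L6}: {L0} ∩ {L0,L2,L4} ∩ {L0,L6} = {L0}; idom=L0

idom(L5) = L0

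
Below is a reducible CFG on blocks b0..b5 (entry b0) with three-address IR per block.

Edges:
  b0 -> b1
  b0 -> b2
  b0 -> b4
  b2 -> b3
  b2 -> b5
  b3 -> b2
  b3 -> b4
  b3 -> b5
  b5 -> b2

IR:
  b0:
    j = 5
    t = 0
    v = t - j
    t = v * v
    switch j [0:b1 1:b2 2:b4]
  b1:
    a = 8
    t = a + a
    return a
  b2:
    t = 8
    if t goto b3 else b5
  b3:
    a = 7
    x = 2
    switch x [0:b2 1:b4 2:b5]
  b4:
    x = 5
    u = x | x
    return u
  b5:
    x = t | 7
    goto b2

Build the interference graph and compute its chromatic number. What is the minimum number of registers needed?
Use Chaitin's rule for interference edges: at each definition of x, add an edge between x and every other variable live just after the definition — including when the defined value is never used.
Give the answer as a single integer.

Block summaries:
  b0 def {j,t,v} use ∅
  b1 def {a,t} use ∅
  b2 def {t} use ∅
  b3 def {a,x} use ∅
  b4 def {u,x} use ∅
  b5 def {x} use {t}

Liveness:
  live b0: ∅→∅
  live b1: ∅→∅
  live b2: ∅→{t}
  live b3: {t}→{t}
  live b4: ∅→∅
  live b5: {t}→∅

Interference:
  a↔{t}
  j↔{t,v}
  t↔{a,j,x}
  u↔∅
  v↔{j}
  x↔{t}

Registers:
  lower bound: {a,t} mutually conflict ⇒ χ ≥ 2
  assign a→c1 j→c1 t→c0 u→c0 v→c0 x→c1 — no edge inside a register ⇒ χ ≤ 2
  χ = 2

Answer: 2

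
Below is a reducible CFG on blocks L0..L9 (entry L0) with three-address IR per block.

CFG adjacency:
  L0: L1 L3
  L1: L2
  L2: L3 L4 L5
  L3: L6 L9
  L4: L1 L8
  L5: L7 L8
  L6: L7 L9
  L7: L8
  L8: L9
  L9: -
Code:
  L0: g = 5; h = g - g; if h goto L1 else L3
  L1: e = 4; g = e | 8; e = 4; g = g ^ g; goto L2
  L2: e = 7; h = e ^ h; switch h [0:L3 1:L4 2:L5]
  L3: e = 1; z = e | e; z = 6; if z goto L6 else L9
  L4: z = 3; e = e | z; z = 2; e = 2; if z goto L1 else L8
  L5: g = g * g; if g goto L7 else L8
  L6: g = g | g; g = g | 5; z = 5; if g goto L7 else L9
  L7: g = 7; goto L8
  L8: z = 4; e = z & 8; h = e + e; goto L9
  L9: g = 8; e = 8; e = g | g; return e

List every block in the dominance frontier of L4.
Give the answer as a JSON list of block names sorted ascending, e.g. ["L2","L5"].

idom tree: L1←L0 L2←L1 L3←L0 L4←L2 L5←L2 L6←L3 L7←L0 L8←L0 L9←L0
Join-block Dom:
  L1: preds {L0,L4}: {L0} ∩ {L0,L1,L2,L4} = {L0}; idom=L0
  L3: preds {L0,L2}: {L0} ∩ {L0,L1,L2} = {L0}; idom=L0
  L7: preds {L5,L6}: {L0,L1,L2,L5} ∩ {L0,L3,L6} = {L0}; idom=L0
  L8: preds {L4,L5,L7}: {L0,L1,L2,L4} ∩ {L0,L1,L2,L5} ∩ {L0,L7} = {L0}; idom=L0
  L9: preds {L3,L6,L8}: {L0,L3} ∩ {L0,L3,L6} ∩ {L0,L8} = {L0}; idom=L0

DF derivation:
  L1←L0: walk · to L0
  L1←L4: walk L4→L2→L1 to L0
  L3←L0: walk · to L0
  L3←L2: walk L2→L1 to L0
  L7←L5: walk L5→L2→L1 to L0
  L7←L6: walk L6→L3 to L0
  L8←L4: walk L4→L2→L1 to L0
  L8←L5: walk L5→L2→L1 to L0
  L8←L7: walk L7 to L0
  L9←L3: walk L3 to L0
  L9←L6: walk L6→L3 to L0
  L9←L8: walk L8 to L0
  DF(L0)=∅
  DF(L1)={L1,L3,L7,L8}
  DF(L2)={L1,L3,L7,L8}
  DF(L3)={L7,L9}
  DF(L4)={L1,L8}
  DF(L5)={L7,L8}
  DF(L6)={L7,L9}
  DF(L7)={L8}
  DF(L8)={L9}
  DF(L9)=∅

DF(L4) = ["L1", "L8"]

Answer: ["L1", "L8"]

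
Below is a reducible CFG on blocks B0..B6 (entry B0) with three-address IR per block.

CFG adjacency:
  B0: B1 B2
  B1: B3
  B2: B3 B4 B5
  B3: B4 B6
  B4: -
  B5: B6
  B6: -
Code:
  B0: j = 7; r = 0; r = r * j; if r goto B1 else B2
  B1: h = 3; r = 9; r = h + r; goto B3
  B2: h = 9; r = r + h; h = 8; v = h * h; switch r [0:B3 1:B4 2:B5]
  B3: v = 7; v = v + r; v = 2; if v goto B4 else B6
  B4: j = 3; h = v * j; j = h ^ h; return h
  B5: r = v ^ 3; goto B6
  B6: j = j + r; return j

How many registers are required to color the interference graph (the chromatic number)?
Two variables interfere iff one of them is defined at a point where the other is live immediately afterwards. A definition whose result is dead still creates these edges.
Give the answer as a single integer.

Answer: 3

Derivation:
Per-block:
  B0 def {j,r} use ∅
  B1 def {h,r} use ∅
  B2 def {h,r,v} use {r}
  B3 def {v} use {r}
  B4 def {h,j} use {v}
  B5 def {r} use {v}
  B6 def {j} use {j,r}

Live sets:
  B0: in=∅ out={j,r}
  B1: in={j} out={j,r}
  B2: in={j,r} out={j,r,v}
  B3: in={j,r} out={j,r,v}
  B4: in={v} out=∅
  B5: in={j,v} out={j,r}
  B6: in={j,r} out=∅

Conflict graph:
  h↔{j,r}
  j↔{h,r,v}
  r↔{h,j,v}
  v↔{j,r}

Chromatic number:
  lower bound: {h,j,r} mutually conflict ⇒ χ ≥ 3
  3-colouring: r0={j}  r1={r}  r2={h,v}
  χ = 3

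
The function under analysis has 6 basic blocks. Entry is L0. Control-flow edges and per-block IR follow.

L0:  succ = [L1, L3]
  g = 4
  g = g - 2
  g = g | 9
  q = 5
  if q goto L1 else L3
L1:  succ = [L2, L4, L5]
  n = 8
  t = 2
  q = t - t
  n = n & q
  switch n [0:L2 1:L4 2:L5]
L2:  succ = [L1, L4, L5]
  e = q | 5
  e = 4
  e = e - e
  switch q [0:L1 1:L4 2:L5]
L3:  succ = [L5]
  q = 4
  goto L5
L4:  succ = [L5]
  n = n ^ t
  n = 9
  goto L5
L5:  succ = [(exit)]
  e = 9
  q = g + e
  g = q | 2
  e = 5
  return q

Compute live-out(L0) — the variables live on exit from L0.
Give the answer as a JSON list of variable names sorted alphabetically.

Per-block:
  L0: def={g,q} ue=∅
  L1: def={n,q,t} ue=∅
  L2: def={e} ue={q}
  L3: def={q} ue=∅
  L4: def={n} ue={n,t}
  L5: def={e,g,q} ue={g}

Liveness:
  L0: in=∅ out={g}
  L1: in={g} out={g,n,q,t}
  L2: in={g,n,q,t} out={g,n,t}
  L3: in={g} out={g}
  L4: in={g,n,t} out={g}
  L5: in={g} out=∅

live-out(L0) = ["g"]

Answer: ["g"]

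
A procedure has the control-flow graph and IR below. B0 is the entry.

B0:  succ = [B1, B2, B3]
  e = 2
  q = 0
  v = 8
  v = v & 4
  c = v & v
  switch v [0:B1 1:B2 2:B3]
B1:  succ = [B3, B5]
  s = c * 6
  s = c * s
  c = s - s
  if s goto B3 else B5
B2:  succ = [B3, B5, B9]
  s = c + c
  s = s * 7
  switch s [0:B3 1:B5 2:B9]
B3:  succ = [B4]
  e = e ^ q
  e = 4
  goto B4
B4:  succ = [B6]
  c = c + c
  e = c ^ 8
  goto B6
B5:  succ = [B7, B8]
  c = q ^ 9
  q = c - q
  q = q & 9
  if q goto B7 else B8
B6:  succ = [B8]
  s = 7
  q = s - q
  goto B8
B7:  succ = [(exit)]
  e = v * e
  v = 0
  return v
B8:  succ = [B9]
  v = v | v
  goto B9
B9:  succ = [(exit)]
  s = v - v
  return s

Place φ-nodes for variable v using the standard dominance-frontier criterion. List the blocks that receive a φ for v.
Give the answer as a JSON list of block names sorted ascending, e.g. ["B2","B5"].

idom tree: B1←B0 B2←B0 B3←B0 B4←B3 B5←B0 B6←B4 B7←B5 B8←B0 B9←B0
Dom∩ at merges:
  B3: preds {B0,B1,B2}: {B0} ∩ {B0,B1} ∩ {B0,B2} = {B0}; idom=B0
  B5: preds {B1,B2}: {B0,B1} ∩ {B0,B2} = {B0}; idom=B0
  B8: preds {B5,B6}: {B0,B5} ∩ {B0,B3,B4,B6} = {B0}; idom=B0
  B9: preds {B2,B8}: {B0,B2} ∩ {B0,B8} = {B0}; idom=B0

Frontier:
  join B3 pred B0: · stop@B0
  join B3 pred B1: B1 stop@B0
  join B3 pred B2: B2 stop@B0
  join B5 pred B1: B1 stop@B0
  join B5 pred B2: B2 stop@B0
  join B8 pred B5: B5 stop@B0
  join B8 pred B6: B6→B4→B3 stop@B0
  join B9 pred B2: B2 stop@B0
  join B9 pred B8: B8 stop@B0
  DF(B0)=∅
  DF(B1)={B3,B5}
  DF(B2)={B3,B5,B9}
  DF(B3)={B8}
  DF(B4)={B8}
  DF(B5)={B8}
  DF(B6)={B8}
  DF(B7)=∅
  DF(B8)={B9}
  DF(B9)=∅

φ for v: defs {B0,B7,B8}
  DF⁺ = {B9}

Answer: ["B9"]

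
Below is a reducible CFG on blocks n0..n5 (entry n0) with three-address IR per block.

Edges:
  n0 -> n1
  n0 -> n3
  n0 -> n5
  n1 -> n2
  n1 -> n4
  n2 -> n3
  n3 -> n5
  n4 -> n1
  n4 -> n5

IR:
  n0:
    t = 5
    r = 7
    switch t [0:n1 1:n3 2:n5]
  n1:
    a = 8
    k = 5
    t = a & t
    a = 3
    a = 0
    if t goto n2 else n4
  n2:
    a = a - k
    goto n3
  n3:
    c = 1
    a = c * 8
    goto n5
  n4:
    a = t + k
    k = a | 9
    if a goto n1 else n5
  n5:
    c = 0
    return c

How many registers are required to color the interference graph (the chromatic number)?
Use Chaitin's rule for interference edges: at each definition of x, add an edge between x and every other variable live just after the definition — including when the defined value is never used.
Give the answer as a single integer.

Answer: 3

Derivation:
Block summaries:
  n0: def={r,t} ue=∅
  n1: def={a,k,t} ue={t}
  n2: def={a} ue={a,k}
  n3: def={a,c} ue=∅
  n4: def={a,k} ue={k,t}
  n5: def={c} ue=∅

Liveness:
  live n0: ∅→{t}
  live n1: {t}→{a,k,t}
  live n2: {a,k}→∅
  live n3: ∅→∅
  live n4: {k,t}→{t}
  live n5: ∅→∅

Conflict graph:
  a↔{k,t}
  c↔∅
  k↔{a,t}
  r↔{t}
  t↔{a,k,r}

Registers:
  clique {a,k,t} ⇒ need ≥ 3
  3-colouring: R0={c,t}  R1={a,r}  R2={k}
  χ = 3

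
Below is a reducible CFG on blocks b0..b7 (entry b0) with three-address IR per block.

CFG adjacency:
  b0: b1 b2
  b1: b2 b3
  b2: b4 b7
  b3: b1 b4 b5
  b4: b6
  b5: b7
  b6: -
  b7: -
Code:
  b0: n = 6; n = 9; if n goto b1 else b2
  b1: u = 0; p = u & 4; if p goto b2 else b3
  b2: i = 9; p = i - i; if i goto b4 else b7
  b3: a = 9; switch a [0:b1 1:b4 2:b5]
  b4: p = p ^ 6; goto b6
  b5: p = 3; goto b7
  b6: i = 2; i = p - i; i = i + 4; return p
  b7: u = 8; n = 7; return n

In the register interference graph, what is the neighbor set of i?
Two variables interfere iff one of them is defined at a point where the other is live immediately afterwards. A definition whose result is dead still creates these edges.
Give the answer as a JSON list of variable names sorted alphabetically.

Answer: ["p"]

Working:
Block summaries:
  b0: def={n} ue=∅
  b1: def={p,u} ue=∅
  b2: def={i,p} ue=∅
  b3: def={a} ue=∅
  b4: def={p} ue={p}
  b5: def={p} ue=∅
  b6: def={i} ue={p}
  b7: def={n,u} ue=∅

Liveness:
  live b0: ∅→∅
  live b1: ∅→{p}
  live b2: ∅→{p}
  live b3: {p}→{p}
  live b4: {p}→{p}
  live b5: ∅→∅
  live b6: {p}→∅
  live b7: ∅→∅

Interfere edges:
  a: {p}
  i: {p}
  n: ∅
  p: {a,i}
  u: ∅

N(i) = ["p"]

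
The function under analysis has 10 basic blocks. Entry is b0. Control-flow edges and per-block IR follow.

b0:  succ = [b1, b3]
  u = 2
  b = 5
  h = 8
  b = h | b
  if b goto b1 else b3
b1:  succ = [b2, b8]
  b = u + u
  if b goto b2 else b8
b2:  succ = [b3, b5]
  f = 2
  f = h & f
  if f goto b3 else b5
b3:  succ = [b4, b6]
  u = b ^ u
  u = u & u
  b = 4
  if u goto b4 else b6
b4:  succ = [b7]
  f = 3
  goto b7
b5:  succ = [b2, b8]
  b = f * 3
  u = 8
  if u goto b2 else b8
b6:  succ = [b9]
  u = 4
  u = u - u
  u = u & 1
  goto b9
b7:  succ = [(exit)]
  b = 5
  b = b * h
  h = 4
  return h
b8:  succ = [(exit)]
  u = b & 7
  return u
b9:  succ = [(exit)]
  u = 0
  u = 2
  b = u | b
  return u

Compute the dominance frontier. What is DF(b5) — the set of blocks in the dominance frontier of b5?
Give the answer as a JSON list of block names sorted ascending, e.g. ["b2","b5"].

idom tree: b1←b0 b2←b1 b3←b0 b4←b3 b5←b2 b6←b3 b7←b4 b8←b1 b9←b6
Dom at joins:
  b2: preds {b1,b5}: {b0,b1} ∩ {b0,b1,b2,b5} = {b0,b1}; idom=b1
  b3: preds {b0,b2}: {b0} ∩ {b0,b1,b2} = {b0}; idom=b0
  b8: preds {b1,b5}: {b0,b1} ∩ {b0,b1,b2,b5} = {b0,b1}; idom=b1

DF derivation:
  b2←b1: walk · to b1
  b2←b5: walk b5→b2 to b1
  b3←b0: walk · to b0
  b3←b2: walk b2→b1 to b0
  b8←b1: walk · to b1
  b8←b5: walk b5→b2 to b1
  b0 → ∅
  b1 → {b3}
  b2 → {b2,b3,b8}
  b3 → ∅
  b4 → ∅
  b5 → {b2,b8}
  b6 → ∅
  b7 → ∅
  b8 → ∅
  b9 → ∅

DF(b5) = ["b2", "b8"]

Answer: ["b2", "b8"]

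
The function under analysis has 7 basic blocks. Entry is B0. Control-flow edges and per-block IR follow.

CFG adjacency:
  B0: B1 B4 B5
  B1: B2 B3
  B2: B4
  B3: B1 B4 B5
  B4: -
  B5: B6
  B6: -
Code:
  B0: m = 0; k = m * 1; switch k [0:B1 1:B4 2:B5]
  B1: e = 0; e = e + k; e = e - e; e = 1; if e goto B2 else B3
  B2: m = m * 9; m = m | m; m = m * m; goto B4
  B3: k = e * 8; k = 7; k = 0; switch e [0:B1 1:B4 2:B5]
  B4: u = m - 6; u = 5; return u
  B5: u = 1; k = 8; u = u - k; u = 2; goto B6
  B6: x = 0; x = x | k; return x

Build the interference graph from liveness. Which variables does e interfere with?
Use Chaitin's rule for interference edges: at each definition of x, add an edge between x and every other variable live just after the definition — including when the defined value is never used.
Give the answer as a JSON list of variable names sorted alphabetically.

Answer: ["k", "m"]

Derivation:
Block summaries:
  B0 def {k,m} use ∅
  B1 def {e} use {k}
  B2 def {m} use {m}
  B3 def {k} use {e}
  B4 def {u} use {m}
  B5 def {k,u} use ∅
  B6 def {x} use {k}

Live sets:
  B0: in=∅ out={k,m}
  B1: in={k,m} out={e,m}
  B2: in={m} out={m}
  B3: in={e,m} out={k,m}
  B4: in={m} out=∅
  B5: in=∅ out={k}
  B6: in={k} out=∅

Conflict graph:
  e: {k,m}
  k: {e,m,u,x}
  m: {e,k}
  u: {k}
  x: {k}

N(e) = ["k", "m"]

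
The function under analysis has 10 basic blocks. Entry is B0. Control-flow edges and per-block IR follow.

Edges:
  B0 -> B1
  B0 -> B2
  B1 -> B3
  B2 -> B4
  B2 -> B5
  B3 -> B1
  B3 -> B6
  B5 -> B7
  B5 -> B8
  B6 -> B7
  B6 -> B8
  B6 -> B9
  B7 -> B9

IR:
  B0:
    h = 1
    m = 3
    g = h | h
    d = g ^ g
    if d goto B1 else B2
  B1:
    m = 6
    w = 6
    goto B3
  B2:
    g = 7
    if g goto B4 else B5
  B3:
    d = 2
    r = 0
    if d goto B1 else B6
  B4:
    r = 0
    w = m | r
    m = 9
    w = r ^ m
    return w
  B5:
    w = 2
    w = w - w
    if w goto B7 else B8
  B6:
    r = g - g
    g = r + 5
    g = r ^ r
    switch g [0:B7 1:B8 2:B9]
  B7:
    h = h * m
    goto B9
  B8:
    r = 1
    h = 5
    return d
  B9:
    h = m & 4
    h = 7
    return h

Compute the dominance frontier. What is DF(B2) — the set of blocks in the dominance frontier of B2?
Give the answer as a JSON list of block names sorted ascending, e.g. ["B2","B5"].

Answer: ["B7", "B8"]

Working:
idom tree: B1←B0 B2←B0 B3←B1 B4←B2 B5←B2 B6←B3 B7←B0 B8←B0 B9←B0
Dom∩ at merges:
  B1: preds {B0,B3}: {B0} ∩ {B0,B1,B3} = {B0}; idom=B0
  B7: preds {B5,B6}: {B0,B2,B5} ∩ {B0,B1,B3,B6} = {B0}; idom=B0
  B8: preds {B5,B6}: {B0,B2,B5} ∩ {B0,B1,B3,B6} = {B0}; idom=B0
  B9: preds {B6,B7}: {B0,B1,B3,B6} ∩ {B0,B7} = {B0}; idom=B0

DF derivation:
  join B1 pred B0: · stop@B0
  join B1 pred B3: B3→B1 stop@B0
  join B7 pred B5: B5→B2 stop@B0
  join B7 pred B6: B6→B3→B1 stop@B0
  join B8 pred B5: B5→B2 stop@B0
  join B8 pred B6: B6→B3→B1 stop@B0
  join B9 pred B6: B6→B3→B1 stop@B0
  join B9 pred B7: B7 stop@B0
  B0: DF=∅
  B1: DF={B1,B7,B8,B9}
  B2: DF={B7,B8}
  B3: DF={B1,B7,B8,B9}
  B4: DF=∅
  B5: DF={B7,B8}
  B6: DF={B7,B8,B9}
  B7: DF={B9}
  B8: DF=∅
  B9: DF=∅

DF(B2) = ["B7", "B8"]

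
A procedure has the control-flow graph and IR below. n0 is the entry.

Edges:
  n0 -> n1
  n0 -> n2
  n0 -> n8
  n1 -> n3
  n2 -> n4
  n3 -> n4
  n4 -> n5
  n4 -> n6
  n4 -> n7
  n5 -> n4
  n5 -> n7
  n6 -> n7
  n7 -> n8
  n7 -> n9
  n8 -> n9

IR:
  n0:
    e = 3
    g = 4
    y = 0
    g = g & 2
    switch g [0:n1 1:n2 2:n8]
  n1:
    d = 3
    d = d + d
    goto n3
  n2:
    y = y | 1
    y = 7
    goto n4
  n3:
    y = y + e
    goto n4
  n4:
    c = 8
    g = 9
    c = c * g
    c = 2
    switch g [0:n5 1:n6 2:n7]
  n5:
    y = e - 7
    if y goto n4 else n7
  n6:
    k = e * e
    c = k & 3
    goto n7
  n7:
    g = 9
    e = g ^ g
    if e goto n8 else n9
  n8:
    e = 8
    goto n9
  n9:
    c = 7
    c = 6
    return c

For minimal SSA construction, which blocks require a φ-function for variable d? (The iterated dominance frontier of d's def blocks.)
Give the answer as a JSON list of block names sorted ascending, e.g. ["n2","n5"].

idom tree: n1←n0 n2←n0 n3←n1 n4←n0 n5←n4 n6←n4 n7←n4 n8←n0 n9←n0
Dom at joins:
  n4: preds {n2,n3,n5}: {n0,n2} ∩ {n0,n1,n3} ∩ {n0,n4,n5} = {n0}; idom=n0
  n7: preds {n4,n5,n6}: {n0,n4} ∩ {n0,n4,n5} ∩ {n0,n4,n6} = {n0,n4}; idom=n4
  n8: preds {n0,n7}: {n0} ∩ {n0,n4,n7} = {n0}; idom=n0
  n9: preds {n7,n8}: {n0,n4,n7} ∩ {n0,n8} = {n0}; idom=n0

Frontier:
  join n4 pred n2: n2 stop@n0
  join n4 pred n3: n3→n1 stop@n0
  join n4 pred n5: n5→n4 stop@n0
  join n7 pred n4: · stop@n4
  join n7 pred n5: n5 stop@n4
  join n7 pred n6: n6 stop@n4
  join n8 pred n0: · stop@n0
  join n8 pred n7: n7→n4 stop@n0
  join n9 pred n7: n7→n4 stop@n0
  join n9 pred n8: n8 stop@n0
  n0 → ∅
  n1 → {n4}
  n2 → {n4}
  n3 → {n4}
  n4 → {n4,n8,n9}
  n5 → {n4,n7}
  n6 → {n7}
  n7 → {n8,n9}
  n8 → {n9}
  n9 → ∅

φ for d: defs {n1}
  DF⁺ = {n4,n8,n9}

Answer: ["n4", "n8", "n9"]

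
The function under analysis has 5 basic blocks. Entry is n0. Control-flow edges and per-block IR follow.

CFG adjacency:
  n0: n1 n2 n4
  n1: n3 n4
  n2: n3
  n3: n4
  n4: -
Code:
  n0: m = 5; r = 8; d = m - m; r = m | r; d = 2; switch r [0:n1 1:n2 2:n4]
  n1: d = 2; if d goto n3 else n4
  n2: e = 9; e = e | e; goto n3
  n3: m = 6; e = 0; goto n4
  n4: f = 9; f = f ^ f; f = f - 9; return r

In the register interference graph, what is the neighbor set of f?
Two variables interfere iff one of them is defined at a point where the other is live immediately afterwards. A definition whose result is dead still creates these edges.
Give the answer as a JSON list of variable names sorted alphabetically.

Per-block:
  n0: {d,m,r} / ∅
  n1: {d} / ∅
  n2: {e} / ∅
  n3: {e,m} / ∅
  n4: {f} / {r}

Liveness:
  n0: in=∅ out={r}
  n1: in={r} out={r}
  n2: in={r} out={r}
  n3: in={r} out={r}
  n4: in={r} out=∅

Interfere edges:
  d — {m,r}
  e — {r}
  f — {r}
  m — {d,r}
  r — {d,e,f,m}

N(f) = ["r"]

Answer: ["r"]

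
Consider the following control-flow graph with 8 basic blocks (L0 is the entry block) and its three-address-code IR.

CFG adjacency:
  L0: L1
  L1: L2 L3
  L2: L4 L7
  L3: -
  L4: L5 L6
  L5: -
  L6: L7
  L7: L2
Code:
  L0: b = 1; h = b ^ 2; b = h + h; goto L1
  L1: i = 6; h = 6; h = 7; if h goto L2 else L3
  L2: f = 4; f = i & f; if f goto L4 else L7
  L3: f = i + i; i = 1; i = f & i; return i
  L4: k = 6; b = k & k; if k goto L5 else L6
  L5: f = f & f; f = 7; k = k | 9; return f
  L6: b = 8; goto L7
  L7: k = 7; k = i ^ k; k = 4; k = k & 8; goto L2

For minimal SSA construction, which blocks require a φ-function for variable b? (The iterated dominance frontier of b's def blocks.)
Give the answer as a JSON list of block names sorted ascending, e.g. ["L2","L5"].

Answer: ["L2", "L7"]

Working:
idom tree: L1←L0 L2←L1 L3←L1 L4←L2 L5←L4 L6←L4 L7←L2
Join-block Dom:
  L2: preds {L1,L7}: {L0,L1} ∩ {L0,L1,L2,L7} = {L0,L1}; idom=L1
  L7: preds {L2,L6}: {L0,L1,L2} ∩ {L0,L1,L2,L4,L6} = {L0,L1,L2}; idom=L2

DF walk-up:
  join L2 pred L1: · stop@L1
  join L2 pred L7: L7→L2 stop@L1
  join L7 pred L2: · stop@L2
  join L7 pred L6: L6→L4 stop@L2
  L0 → ∅
  L1 → ∅
  L2 → {L2}
  L3 → ∅
  L4 → {L7}
  L5 → ∅
  L6 → {L7}
  L7 → {L2}

φ for b: defs {L0,L4,L6}
  DF⁺ = {L2,L7}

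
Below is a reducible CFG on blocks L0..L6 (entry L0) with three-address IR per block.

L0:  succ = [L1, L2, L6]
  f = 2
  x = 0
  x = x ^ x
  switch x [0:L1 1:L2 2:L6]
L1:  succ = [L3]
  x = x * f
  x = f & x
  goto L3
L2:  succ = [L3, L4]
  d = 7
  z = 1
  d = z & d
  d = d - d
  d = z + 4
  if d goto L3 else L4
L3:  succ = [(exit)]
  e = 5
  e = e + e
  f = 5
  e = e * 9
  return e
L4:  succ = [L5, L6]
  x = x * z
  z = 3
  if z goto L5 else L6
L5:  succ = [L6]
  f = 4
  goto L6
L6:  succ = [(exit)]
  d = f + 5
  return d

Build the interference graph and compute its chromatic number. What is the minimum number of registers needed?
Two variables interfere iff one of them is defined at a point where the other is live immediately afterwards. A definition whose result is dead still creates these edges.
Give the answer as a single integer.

Answer: 4

Analysis:
def/use:
  L0: {f,x} / ∅
  L1: {x} / {f,x}
  L2: {d,z} / ∅
  L3: {e,f} / ∅
  L4: {x,z} / {x,z}
  L5: {f} / ∅
  L6: {d} / {f}

Backward fixpoint:
  L0: in=∅ out={f,x}
  L1: in={f,x} out=∅
  L2: in={f,x} out={f,x,z}
  L3: in=∅ out=∅
  L4: in={f,x,z} out={f}
  L5: in=∅ out={f}
  L6: in={f} out=∅

Interference:
  d: {f,x,z}
  e: {f}
  f: {d,e,x,z}
  x: {d,f,z}
  z: {d,f,x}

Chromatic number:
  {d,f,x,z} pairwise interfere (4-clique) ⇒ χ ≥ 4
  assign d→r1 e→r1 f→r0 x→r2 z→r3 — no edge inside a register ⇒ χ ≤ 4
  χ = 4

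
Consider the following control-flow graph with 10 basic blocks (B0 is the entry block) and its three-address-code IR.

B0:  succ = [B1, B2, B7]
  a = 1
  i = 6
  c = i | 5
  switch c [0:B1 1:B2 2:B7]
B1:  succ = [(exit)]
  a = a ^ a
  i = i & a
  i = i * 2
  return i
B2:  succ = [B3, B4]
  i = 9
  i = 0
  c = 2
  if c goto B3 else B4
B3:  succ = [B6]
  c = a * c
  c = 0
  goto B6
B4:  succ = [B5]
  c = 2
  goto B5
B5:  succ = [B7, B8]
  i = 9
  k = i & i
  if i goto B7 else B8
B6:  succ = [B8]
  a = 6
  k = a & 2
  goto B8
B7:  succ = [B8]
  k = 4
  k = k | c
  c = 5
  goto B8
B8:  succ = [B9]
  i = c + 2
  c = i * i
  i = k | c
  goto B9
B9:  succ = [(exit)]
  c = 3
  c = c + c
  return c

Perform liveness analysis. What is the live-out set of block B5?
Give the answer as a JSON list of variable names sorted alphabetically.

Answer: ["c", "k"]

Analysis:
def/use:
  B0: def={a,c,i} ue=∅
  B1: def={a,i} ue={a,i}
  B2: def={c,i} ue=∅
  B3: def={c} ue={a,c}
  B4: def={c} ue=∅
  B5: def={i,k} ue=∅
  B6: def={a,k} ue=∅
  B7: def={c,k} ue={c}
  B8: def={c,i} ue={c,k}
  B9: def={c} ue=∅

Live sets:
  B0 li=∅ lo={a,c,i}
  B1 li={a,i} lo=∅
  B2 li={a} lo={a,c}
  B3 li={a,c} lo={c}
  B4 li=∅ lo={c}
  B5 li={c} lo={c,k}
  B6 li={c} lo={c,k}
  B7 li={c} lo={c,k}
  B8 li={c,k} lo=∅
  B9 li=∅ lo=∅

live-out(B5) = ["c", "k"]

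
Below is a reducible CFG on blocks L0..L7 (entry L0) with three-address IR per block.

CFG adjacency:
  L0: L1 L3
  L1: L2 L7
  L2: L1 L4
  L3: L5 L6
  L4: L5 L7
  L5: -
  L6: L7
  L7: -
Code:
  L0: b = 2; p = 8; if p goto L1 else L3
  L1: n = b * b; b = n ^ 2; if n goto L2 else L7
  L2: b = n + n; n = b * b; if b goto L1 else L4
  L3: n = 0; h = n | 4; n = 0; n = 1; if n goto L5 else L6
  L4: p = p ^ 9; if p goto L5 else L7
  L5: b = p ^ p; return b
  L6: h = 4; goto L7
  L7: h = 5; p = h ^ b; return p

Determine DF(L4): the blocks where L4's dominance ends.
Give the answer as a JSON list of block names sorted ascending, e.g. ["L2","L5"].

Answer: ["L5", "L7"]

Working:
idom tree: L1←L0 L2←L1 L3←L0 L4←L2 L5←L0 L6←L3 L7←L0
Dom∩ at merges:
  L1: preds {L0,L2}: {L0} ∩ {L0,L1,L2} = {L0}; idom=L0
  L5: preds {L3,L4}: {L0,L3} ∩ {L0,L1,L2,L4} = {L0}; idom=L0
  L7: preds {L1,L4,L6}: {L0,L1} ∩ {L0,L1,L2,L4} ∩ {L0,L3,L6} = {L0}; idom=L0

DF derivation:
  L1←L0: walk · to L0
  L1←L2: walk L2→L1 to L0
  L5←L3: walk L3 to L0
  L5←L4: walk L4→L2→L1 to L0
  L7←L1: walk L1 to L0
  L7←L4: walk L4→L2→L1 to L0
  L7←L6: walk L6→L3 to L0
  L0: DF=∅
  L1: DF={L1,L5,L7}
  L2: DF={L1,L5,L7}
  L3: DF={L5,L7}
  L4: DF={L5,L7}
  L5: DF=∅
  L6: DF={L7}
  L7: DF=∅

DF(L4) = ["L5", "L7"]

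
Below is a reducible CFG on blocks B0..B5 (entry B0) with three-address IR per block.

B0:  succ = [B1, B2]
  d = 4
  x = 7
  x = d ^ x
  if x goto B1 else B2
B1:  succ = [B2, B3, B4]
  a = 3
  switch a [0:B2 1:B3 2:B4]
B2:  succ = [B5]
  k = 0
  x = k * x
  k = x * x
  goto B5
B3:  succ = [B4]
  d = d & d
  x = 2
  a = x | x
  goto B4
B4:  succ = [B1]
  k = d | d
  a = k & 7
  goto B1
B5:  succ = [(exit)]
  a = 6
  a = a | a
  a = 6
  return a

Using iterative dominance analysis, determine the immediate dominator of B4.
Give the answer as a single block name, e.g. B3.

idom tree: B1←B0 B2←B0 B3←B1 B4←B1 B5←B2
Dom at joins:
  B1: preds {B0,B4}: {B0} ∩ {B0,B1,B4} = {B0}; idom=B0
  B2: preds {B0,B1}: {B0} ∩ {B0,B1} = {B0}; idom=B0
  B4: preds {B1,B3}: {B0,B1} ∩ {B0,B1,B3} = {B0,B1}; idom=B1

idom(B4) = B1

Answer: B1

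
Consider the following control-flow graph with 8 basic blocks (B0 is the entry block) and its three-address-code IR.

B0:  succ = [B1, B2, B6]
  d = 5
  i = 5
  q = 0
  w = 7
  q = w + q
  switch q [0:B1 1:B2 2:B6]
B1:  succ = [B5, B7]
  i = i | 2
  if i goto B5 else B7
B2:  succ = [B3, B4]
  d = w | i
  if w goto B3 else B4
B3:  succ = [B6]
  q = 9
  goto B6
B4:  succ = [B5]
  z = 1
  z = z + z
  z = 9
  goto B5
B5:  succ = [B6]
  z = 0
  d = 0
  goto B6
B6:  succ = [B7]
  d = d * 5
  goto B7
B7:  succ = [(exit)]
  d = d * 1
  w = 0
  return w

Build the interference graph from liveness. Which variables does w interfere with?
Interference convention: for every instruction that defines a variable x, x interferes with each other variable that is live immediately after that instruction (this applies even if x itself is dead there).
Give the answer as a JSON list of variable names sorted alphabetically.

Answer: ["d", "i", "q"]

Derivation:
Per-block:
  B0: def={d,i,q,w} ue=∅
  B1: def={i} ue={i}
  B2: def={d} ue={i,w}
  B3: def={q} ue=∅
  B4: def={z} ue=∅
  B5: def={d,z} ue=∅
  B6: def={d} ue={d}
  B7: def={d,w} ue={d}

Liveness:
  live B0: ∅→{d,i,w}
  live B1: {d,i}→{d}
  live B2: {i,w}→{d}
  live B3: {d}→{d}
  live B4: ∅→∅
  live B5: ∅→{d}
  live B6: {d}→{d}
  live B7: {d}→∅

Interfere edges:
  d — {i,q,w}
  i — {d,q,w}
  q — {d,i,w}
  w — {d,i,q}
  z — ∅

N(w) = ["d", "i", "q"]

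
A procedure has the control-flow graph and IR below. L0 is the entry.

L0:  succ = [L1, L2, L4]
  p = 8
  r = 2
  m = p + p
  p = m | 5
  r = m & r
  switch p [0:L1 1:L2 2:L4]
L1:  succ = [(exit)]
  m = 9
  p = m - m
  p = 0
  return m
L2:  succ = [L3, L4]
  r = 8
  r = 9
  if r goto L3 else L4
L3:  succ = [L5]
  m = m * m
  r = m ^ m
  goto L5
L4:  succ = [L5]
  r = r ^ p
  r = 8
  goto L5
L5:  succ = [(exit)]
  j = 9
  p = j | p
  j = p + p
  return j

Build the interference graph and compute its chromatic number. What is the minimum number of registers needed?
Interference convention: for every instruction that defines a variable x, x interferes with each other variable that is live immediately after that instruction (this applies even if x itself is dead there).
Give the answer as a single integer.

Per-block:
  L0 def {m,p,r} use ∅
  L1 def {m,p} use ∅
  L2 def {r} use ∅
  L3 def {m,r} use {m}
  L4 def {r} use {p,r}
  L5 def {j,p} use {p}

Backward fixpoint:
  live L0: ∅→{m,p,r}
  live L1: ∅→∅
  live L2: {m,p}→{m,p,r}
  live L3: {m,p}→{p}
  live L4: {p,r}→{p}
  live L5: {p}→∅

Conflict graph:
  j: {p}
  m: {p,r}
  p: {j,m,r}
  r: {m,p}

Registers:
  clique {m,p,r} ⇒ need ≥ 3
  assign j→r1 m→r1 p→r0 r→r2 — no edge inside a register ⇒ χ ≤ 3
  χ = 3

Answer: 3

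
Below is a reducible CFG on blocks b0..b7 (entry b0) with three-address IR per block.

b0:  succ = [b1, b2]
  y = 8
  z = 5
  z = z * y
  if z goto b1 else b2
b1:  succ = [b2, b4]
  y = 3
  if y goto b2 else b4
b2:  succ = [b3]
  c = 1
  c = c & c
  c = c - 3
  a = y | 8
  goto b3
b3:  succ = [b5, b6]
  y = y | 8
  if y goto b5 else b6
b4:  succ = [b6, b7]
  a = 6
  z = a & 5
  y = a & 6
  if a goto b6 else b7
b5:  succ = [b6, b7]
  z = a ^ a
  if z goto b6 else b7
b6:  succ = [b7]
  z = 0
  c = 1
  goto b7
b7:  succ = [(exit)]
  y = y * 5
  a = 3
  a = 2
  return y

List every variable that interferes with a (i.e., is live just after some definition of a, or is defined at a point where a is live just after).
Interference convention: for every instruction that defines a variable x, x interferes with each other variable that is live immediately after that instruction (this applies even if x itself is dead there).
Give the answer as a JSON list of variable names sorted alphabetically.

Answer: ["y", "z"]

Analysis:
def/use:
  b0: def={y,z} ue=∅
  b1: def={y} ue=∅
  b2: def={a,c} ue={y}
  b3: def={y} ue={y}
  b4: def={a,y,z} ue=∅
  b5: def={z} ue={a}
  b6: def={c,z} ue=∅
  b7: def={a,y} ue={y}

Liveness:
  live b0: ∅→{y}
  live b1: ∅→{y}
  live b2: {y}→{a,y}
  live b3: {a,y}→{a,y}
  live b4: ∅→{y}
  live b5: {a,y}→{y}
  live b6: {y}→{y}
  live b7: {y}→∅

Interfere edges:
  a↔{y,z}
  c↔{y}
  y↔{a,c,z}
  z↔{a,y}

N(a) = ["y", "z"]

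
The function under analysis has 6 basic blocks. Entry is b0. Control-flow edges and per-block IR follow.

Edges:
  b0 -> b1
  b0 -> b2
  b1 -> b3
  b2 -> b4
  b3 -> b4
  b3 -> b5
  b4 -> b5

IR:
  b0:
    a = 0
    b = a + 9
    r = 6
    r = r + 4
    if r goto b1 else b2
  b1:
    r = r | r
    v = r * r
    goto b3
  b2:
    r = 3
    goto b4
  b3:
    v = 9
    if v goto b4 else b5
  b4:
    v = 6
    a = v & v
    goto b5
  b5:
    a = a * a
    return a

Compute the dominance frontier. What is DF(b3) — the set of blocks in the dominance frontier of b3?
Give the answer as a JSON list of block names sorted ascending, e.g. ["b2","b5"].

Answer: ["b4", "b5"]

Working:
idom tree: b1←b0 b2←b0 b3←b1 b4←b0 b5←b0
Dom∩ at merges:
  b4: preds {b2,b3}: {b0,b2} ∩ {b0,b1,b3} = {b0}; idom=b0
  b5: preds {b3,b4}: {b0,b1,b3} ∩ {b0,b4} = {b0}; idom=b0

DF derivation:
  join b4 pred b2: b2 stop@b0
  join b4 pred b3: b3→b1 stop@b0
  join b5 pred b3: b3→b1 stop@b0
  join b5 pred b4: b4 stop@b0
  DF(b0)=∅
  DF(b1)={b4,b5}
  DF(b2)={b4}
  DF(b3)={b4,b5}
  DF(b4)={b5}
  DF(b5)=∅

DF(b3) = ["b4", "b5"]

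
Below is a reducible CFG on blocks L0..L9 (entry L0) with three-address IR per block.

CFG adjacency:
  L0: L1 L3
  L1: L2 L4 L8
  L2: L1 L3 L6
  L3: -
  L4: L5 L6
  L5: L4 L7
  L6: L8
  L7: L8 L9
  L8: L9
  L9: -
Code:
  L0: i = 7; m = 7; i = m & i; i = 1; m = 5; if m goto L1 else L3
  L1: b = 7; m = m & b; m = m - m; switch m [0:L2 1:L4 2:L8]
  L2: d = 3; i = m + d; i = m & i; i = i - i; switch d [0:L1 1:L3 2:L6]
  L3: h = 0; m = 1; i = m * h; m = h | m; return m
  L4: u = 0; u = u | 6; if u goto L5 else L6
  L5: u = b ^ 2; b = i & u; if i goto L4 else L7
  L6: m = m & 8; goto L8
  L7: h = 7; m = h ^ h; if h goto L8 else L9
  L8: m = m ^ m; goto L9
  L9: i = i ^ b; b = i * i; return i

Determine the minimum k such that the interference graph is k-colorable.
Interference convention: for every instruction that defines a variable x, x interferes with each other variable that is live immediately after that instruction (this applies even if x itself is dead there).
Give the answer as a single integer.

Per-block:
  L0: def={i,m} ue=∅
  L1: def={b,m} ue={m}
  L2: def={d,i} ue={m}
  L3: def={h,i,m} ue=∅
  L4: def={u} ue=∅
  L5: def={b,u} ue={b,i}
  L6: def={m} ue={m}
  L7: def={h,m} ue=∅
  L8: def={m} ue={m}
  L9: def={b,i} ue={b,i}

Live sets:
  L0: in=∅ out={i,m}
  L1: in={i,m} out={b,i,m}
  L2: in={b,m} out={b,i,m}
  L3: in=∅ out=∅
  L4: in={b,i,m} out={b,i,m}
  L5: in={b,i,m} out={b,i,m}
  L6: in={b,i,m} out={b,i,m}
  L7: in={b,i} out={b,i,m}
  L8: in={b,i,m} out={b,i}
  L9: in={b,i} out=∅

Conflict graph:
  b↔{d,h,i,m,u}
  d↔{b,i,m}
  h↔{b,i,m}
  i↔{b,d,h,m,u}
  m↔{b,d,h,i,u}
  u↔{b,i,m}

Colouring:
  clique {b,d,i,m} ⇒ need ≥ 4
  assign b→r0 d→r3 h→r3 i→r1 m→r2 u→r3 — no edge inside a register ⇒ χ ≤ 4
  χ = 4

Answer: 4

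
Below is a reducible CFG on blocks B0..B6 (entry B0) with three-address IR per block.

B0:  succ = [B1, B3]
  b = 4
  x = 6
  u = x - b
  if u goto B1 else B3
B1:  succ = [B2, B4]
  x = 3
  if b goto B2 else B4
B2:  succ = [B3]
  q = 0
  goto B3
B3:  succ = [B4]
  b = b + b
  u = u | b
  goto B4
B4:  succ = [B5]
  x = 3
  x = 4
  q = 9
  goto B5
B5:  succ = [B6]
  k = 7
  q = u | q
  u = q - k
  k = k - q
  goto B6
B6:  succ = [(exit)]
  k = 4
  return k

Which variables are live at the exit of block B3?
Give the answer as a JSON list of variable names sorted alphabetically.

Per-block:
  B0: {b,u,x} / ∅
  B1: {x} / {b}
  B2: {q} / ∅
  B3: {b,u} / {b,u}
  B4: {q,x} / ∅
  B5: {k,q,u} / {q,u}
  B6: {k} / ∅

Liveness:
  live B0: ∅→{b,u}
  live B1: {b,u}→{b,u}
  live B2: {b,u}→{b,u}
  live B3: {b,u}→{u}
  live B4: {u}→{q,u}
  live B5: {q,u}→∅
  live B6: ∅→∅

live-out(B3) = ["u"]

Answer: ["u"]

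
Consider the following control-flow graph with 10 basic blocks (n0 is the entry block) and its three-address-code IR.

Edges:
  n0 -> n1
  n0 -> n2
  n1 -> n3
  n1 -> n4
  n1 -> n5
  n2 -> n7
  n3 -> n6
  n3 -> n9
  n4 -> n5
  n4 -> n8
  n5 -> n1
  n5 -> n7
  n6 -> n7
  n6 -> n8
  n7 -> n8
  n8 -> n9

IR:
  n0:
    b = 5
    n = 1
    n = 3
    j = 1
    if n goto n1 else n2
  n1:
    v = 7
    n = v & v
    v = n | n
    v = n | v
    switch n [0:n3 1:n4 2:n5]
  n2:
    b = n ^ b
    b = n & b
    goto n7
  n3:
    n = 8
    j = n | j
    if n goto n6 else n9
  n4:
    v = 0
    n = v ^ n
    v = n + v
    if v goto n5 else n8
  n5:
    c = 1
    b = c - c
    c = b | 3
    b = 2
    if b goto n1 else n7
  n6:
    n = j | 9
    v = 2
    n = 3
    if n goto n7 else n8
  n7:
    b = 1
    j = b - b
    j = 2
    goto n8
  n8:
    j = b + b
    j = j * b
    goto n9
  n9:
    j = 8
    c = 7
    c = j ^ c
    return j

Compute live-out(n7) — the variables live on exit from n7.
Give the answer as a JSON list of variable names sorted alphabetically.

Answer: ["b"]

Working:
def/use:
  n0 def {b,j,n} use ∅
  n1 def {n,v} use ∅
  n2 def {b} use {b,n}
  n3 def {j,n} use {j}
  n4 def {n,v} use {n}
  n5 def {b,c} use ∅
  n6 def {n,v} use {j}
  n7 def {b,j} use ∅
  n8 def {j} use {b}
  n9 def {c,j} use ∅

Live sets:
  n0: in=∅ out={b,j,n}
  n1: in={b,j} out={b,j,n}
  n2: in={b,n} out=∅
  n3: in={b,j} out={b,j}
  n4: in={b,j,n} out={b,j}
  n5: in={j} out={b,j}
  n6: in={b,j} out={b}
  n7: in=∅ out={b}
  n8: in={b} out=∅
  n9: in=∅ out=∅

live-out(n7) = ["b"]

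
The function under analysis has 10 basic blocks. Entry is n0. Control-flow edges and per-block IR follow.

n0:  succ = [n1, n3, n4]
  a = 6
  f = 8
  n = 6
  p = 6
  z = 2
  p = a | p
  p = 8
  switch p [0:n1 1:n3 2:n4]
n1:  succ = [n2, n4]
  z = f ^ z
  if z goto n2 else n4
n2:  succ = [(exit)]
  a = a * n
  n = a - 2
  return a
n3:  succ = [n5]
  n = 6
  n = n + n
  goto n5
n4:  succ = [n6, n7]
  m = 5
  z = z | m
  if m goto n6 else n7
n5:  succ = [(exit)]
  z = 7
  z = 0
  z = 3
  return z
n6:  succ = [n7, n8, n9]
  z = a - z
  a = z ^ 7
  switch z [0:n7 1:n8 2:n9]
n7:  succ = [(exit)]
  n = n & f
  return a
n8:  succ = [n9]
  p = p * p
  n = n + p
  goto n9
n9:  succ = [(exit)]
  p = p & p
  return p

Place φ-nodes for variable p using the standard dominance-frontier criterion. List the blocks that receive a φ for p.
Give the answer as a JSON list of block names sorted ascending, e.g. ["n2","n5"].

Answer: ["n9"]

Derivation:
idom tree: n1←n0 n2←n1 n3←n0 n4←n0 n5←n3 n6←n4 n7←n4 n8←n6 n9←n6
Join-block Dom:
  n4: preds {n0,n1}: {n0} ∩ {n0,n1} = {n0}; idom=n0
  n7: preds {n4,n6}: {n0,n4} ∩ {n0,n4,n6} = {n0,n4}; idom=n4
  n9: preds {n6,n8}: {n0,n4,n6} ∩ {n0,n4,n6,n8} = {n0,n4,n6}; idom=n6

DF derivation:
  n4←n0: walk · to n0
  n4←n1: walk n1 to n0
  n7←n4: walk · to n4
  n7←n6: walk n6 to n4
  n9←n6: walk · to n6
  n9←n8: walk n8 to n6
  n0 → ∅
  n1 → {n4}
  n2 → ∅
  n3 → ∅
  n4 → ∅
  n5 → ∅
  n6 → {n7}
  n7 → ∅
  n8 → {n9}
  n9 → ∅

φ for p: defs {n0,n8,n9}
  DF⁺ = {n9}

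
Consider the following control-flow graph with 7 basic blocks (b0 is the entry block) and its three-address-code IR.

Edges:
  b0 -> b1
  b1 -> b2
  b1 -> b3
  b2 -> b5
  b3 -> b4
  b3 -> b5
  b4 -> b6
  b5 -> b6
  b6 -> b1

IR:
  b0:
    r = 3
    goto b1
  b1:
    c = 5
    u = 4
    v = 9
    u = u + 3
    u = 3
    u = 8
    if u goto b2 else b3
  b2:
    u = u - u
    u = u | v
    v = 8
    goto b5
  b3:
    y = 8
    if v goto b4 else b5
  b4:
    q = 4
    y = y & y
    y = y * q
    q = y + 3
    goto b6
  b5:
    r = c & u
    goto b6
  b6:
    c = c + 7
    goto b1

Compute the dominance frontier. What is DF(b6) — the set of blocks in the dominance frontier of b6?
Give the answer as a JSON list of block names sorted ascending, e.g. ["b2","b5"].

idom tree: b1←b0 b2←b1 b3←b1 b4←b3 b5←b1 b6←b1
Dom∩ at merges:
  b1: preds {b0,b6}: {b0} ∩ {b0,b1,b6} = {b0}; idom=b0
  b5: preds {b2,b3}: {b0,b1,b2} ∩ {b0,b1,b3} = {b0,b1}; idom=b1
  b6: preds {b4,b5}: {b0,b1,b3,b4} ∩ {b0,b1,b5} = {b0,b1}; idom=b1

DF derivation:
  b1←b0: walk · to b0
  b1←b6: walk b6→b1 to b0
  b5←b2: walk b2 to b1
  b5←b3: walk b3 to b1
  b6←b4: walk b4→b3 to b1
  b6←b5: walk b5 to b1
  b0 → ∅
  b1 → {b1}
  b2 → {b5}
  b3 → {b5,b6}
  b4 → {b6}
  b5 → {b6}
  b6 → {b1}

DF(b6) = ["b1"]

Answer: ["b1"]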